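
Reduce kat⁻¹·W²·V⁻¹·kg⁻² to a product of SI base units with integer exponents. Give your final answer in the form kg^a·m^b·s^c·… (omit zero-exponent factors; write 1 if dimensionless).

kg⁻¹·m²·s⁻²·A·mol⁻¹

kat = mol/s = s⁻¹·mol (catalytic activity).
So kat⁻¹ = s·mol⁻¹.
W = J/s (power = energy per time),
    = kg·m²·s⁻³.
So W² = kg²·m⁴·s⁻⁶.
V = W/A (potential = power per current),
    = kg·m²·s⁻³·A⁻¹.
So V⁻¹ = kg⁻¹·m⁻²·s³·A.
Combining: kat⁻¹·W²·V⁻¹·kg⁻² = (s·mol⁻¹) · (kg²·m⁴·s⁻⁶) · (kg⁻¹·m⁻²·s³·A) · kg⁻² = kg⁻¹·m²·s⁻²·A·mol⁻¹.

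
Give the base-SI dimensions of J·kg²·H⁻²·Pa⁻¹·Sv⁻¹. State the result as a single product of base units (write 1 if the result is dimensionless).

m⁻³·s⁶·A⁴

J = kg·m²·s⁻².
H = kg·m²·s⁻²·A⁻².
So H⁻² = kg⁻²·m⁻⁴·s⁴·A⁴.
Pa = kg·m⁻¹·s⁻².
So Pa⁻¹ = kg⁻¹·m·s².
Sv = m²·s⁻².
So Sv⁻¹ = m⁻²·s².
Combining: J·kg²·H⁻²·Pa⁻¹·Sv⁻¹ = (kg·m²·s⁻²) · kg² · (kg⁻²·m⁻⁴·s⁴·A⁴) · (kg⁻¹·m·s²) · (m⁻²·s²) = m⁻³·s⁶·A⁴.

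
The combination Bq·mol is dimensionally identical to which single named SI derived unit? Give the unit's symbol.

kat

Bq = s⁻¹.
Combining: Bq·mol = s⁻¹ · mol = s⁻¹·mol.
s⁻¹·mol is the base-SI form of the katal.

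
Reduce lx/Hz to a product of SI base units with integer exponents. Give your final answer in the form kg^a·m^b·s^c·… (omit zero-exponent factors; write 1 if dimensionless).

m⁻²·s·cd

Hz = 1/s = s⁻¹ (frequency is cycles per second).
So Hz⁻¹ = s.
lx = lm/m² (illuminance = luminous flux per area),
    = m⁻²·cd.
Combining: Hz⁻¹·lx = s · (m⁻²·cd) = m⁻²·s·cd.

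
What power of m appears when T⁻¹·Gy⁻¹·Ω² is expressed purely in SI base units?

2

T = Wb/m² (flux density = flux per area),
    = kg·s⁻²·A⁻¹.
So T⁻¹ = kg⁻¹·s²·A.
Gy = J/kg (absorbed dose = energy per mass),
    = m²·s⁻².
So Gy⁻¹ = m⁻²·s².
Ω = V/A (resistance = voltage per current),
    = kg·m²·s⁻³·A⁻².
So Ω² = kg²·m⁴·s⁻⁶·A⁻⁴.
Combining: T⁻¹·Gy⁻¹·Ω² = (kg⁻¹·s²·A) · (m⁻²·s²) · (kg²·m⁴·s⁻⁶·A⁻⁴) = kg·m²·s⁻²·A⁻³.
The exponent of m is 2.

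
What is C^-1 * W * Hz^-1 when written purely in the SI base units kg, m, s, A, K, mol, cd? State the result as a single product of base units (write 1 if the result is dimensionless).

C = s·A.
So C⁻¹ = s⁻¹·A⁻¹.
W = kg·m²·s⁻³.
Hz = s⁻¹.
So Hz⁻¹ = s.
Combining: C⁻¹·W·Hz⁻¹ = (s⁻¹·A⁻¹) · (kg·m²·s⁻³) · s = kg·m²·s⁻³·A⁻¹.

kg·m²·s⁻³·A⁻¹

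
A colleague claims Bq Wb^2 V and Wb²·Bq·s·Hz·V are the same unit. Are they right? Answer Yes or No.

Left side:
  Bq = s⁻¹.
  Wb = kg·m²·s⁻²·A⁻¹.
  So Wb² = kg²·m⁴·s⁻⁴·A⁻².
  V = kg·m²·s⁻³·A⁻¹.
  Combining: Bq·Wb²·V = s⁻¹ · (kg²·m⁴·s⁻⁴·A⁻²) · (kg·m²·s⁻³·A⁻¹) = kg³·m⁶·s⁻⁸·A⁻³.
Right side:
  Wb = kg·m²·s⁻²·A⁻¹.
  So Wb² = kg²·m⁴·s⁻⁴·A⁻².
  Bq = s⁻¹.
  Hz = s⁻¹.
  V = kg·m²·s⁻³·A⁻¹.
  Combining: Wb²·Bq·s·Hz·V = (kg²·m⁴·s⁻⁴·A⁻²) · s⁻¹ · s · s⁻¹ · (kg·m²·s⁻³·A⁻¹) = kg³·m⁶·s⁻⁸·A⁻³.
Both reduce to kg³·m⁶·s⁻⁸·A⁻³.

Yes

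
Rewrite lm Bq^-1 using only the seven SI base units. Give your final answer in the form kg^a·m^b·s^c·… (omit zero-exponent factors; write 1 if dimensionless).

s·cd

lm = cd·sr = cd (luminous flux; sr is dimensionless).
Bq = 1/s = s⁻¹ (activity is decays per second).
So Bq⁻¹ = s.
Combining: lm·Bq⁻¹ = cd · s = s·cd.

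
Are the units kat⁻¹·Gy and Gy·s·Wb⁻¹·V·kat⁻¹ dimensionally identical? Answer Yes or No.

Left side:
  kat = s⁻¹·mol.
  So kat⁻¹ = s·mol⁻¹.
  Gy = m²·s⁻².
  Combining: kat⁻¹·Gy = (s·mol⁻¹) · (m²·s⁻²) = m²·s⁻¹·mol⁻¹.
Right side:
  Gy = J/kg (absorbed dose = energy per mass),
      = m²·s⁻².
  Wb = V·s (flux: a volt is a weber per second),
      = kg·m²·s⁻²·A⁻¹.
  So Wb⁻¹ = kg⁻¹·m⁻²·s²·A.
  V = W/A (potential = power per current),
      = kg·m²·s⁻³·A⁻¹.
  kat = mol/s = s⁻¹·mol (catalytic activity).
  So kat⁻¹ = s·mol⁻¹.
  Combining: Gy·s·Wb⁻¹·V·kat⁻¹ = (m²·s⁻²) · s · (kg⁻¹·m⁻²·s²·A) · (kg·m²·s⁻³·A⁻¹) · (s·mol⁻¹) = m²·s⁻¹·mol⁻¹.
Both reduce to m²·s⁻¹·mol⁻¹.

Yes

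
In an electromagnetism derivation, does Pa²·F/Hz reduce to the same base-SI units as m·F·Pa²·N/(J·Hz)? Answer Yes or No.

Yes

Left side:
  Pa = N/m² (pressure = force per area),
      = kg·m⁻¹·s⁻².
  So Pa² = kg²·m⁻²·s⁻⁴.
  Hz = 1/s = s⁻¹ (frequency is cycles per second).
  So Hz⁻¹ = s.
  F = C/V (capacitance = charge per voltage),
      = A·s/(kg·m²·s⁻³·A⁻¹) (substituting C and V),
      = kg⁻¹·m⁻²·s⁴·A².
  Combining: Pa²·Hz⁻¹·F = (kg²·m⁻²·s⁻⁴) · s · (kg⁻¹·m⁻²·s⁴·A²) = kg·m⁻⁴·s·A².
Right side:
  J = kg·m²·s⁻².
  So J⁻¹ = kg⁻¹·m⁻²·s².
  Hz = s⁻¹.
  So Hz⁻¹ = s.
  F = kg⁻¹·m⁻²·s⁴·A².
  Pa = kg·m⁻¹·s⁻².
  So Pa² = kg²·m⁻²·s⁻⁴.
  N = kg·m·s⁻².
  Combining: J⁻¹·Hz⁻¹·m·F·Pa²·N = (kg⁻¹·m⁻²·s²) · s · m · (kg⁻¹·m⁻²·s⁴·A²) · (kg²·m⁻²·s⁻⁴) · (kg·m·s⁻²) = kg·m⁻⁴·s·A².
Both reduce to kg·m⁻⁴·s·A².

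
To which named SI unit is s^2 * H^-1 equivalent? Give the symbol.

F

H = Wb/A (inductance = flux per current),
    = kg·m²·s⁻²·A⁻².
So H⁻¹ = kg⁻¹·m⁻²·s²·A².
Combining: s²·H⁻¹ = s² · (kg⁻¹·m⁻²·s²·A²) = kg⁻¹·m⁻²·s⁴·A².
kg⁻¹·m⁻²·s⁴·A² is the base-SI form of the farad.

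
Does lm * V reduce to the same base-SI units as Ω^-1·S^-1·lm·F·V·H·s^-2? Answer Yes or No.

Yes

Left side:
  lm = cd·sr = cd (luminous flux; sr is dimensionless).
  V = W/A (potential = power per current),
      = kg·m²·s⁻³·A⁻¹.
  Combining: lm·V = cd · (kg·m²·s⁻³·A⁻¹) = kg·m²·s⁻³·A⁻¹·cd.
Right side:
  Ω = V/A (resistance = voltage per current),
      = kg·m²·s⁻³·A⁻².
  So Ω⁻¹ = kg⁻¹·m⁻²·s³·A².
  S = 1/Ω (conductance is reciprocal resistance),
      = kg⁻¹·m⁻²·s³·A².
  So S⁻¹ = kg·m²·s⁻³·A⁻².
  lm = cd·sr = cd (luminous flux; sr is dimensionless).
  F = C/V (capacitance = charge per voltage),
      = A·s/(kg·m²·s⁻³·A⁻¹) (substituting C and V),
      = kg⁻¹·m⁻²·s⁴·A².
  V = W/A (potential = power per current),
      = kg·m²·s⁻³·A⁻¹.
  H = Wb/A (inductance = flux per current),
      = kg·m²·s⁻²·A⁻².
  Combining: Ω⁻¹·S⁻¹·lm·F·V·H·s⁻² = (kg⁻¹·m⁻²·s³·A²) · (kg·m²·s⁻³·A⁻²) · cd · (kg⁻¹·m⁻²·s⁴·A²) · (kg·m²·s⁻³·A⁻¹) · (kg·m²·s⁻²·A⁻²) · s⁻² = kg·m²·s⁻³·A⁻¹·cd.
Both reduce to kg·m²·s⁻³·A⁻¹·cd.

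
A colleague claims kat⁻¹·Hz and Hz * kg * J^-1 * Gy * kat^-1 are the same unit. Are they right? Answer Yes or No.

Left side:
  kat = s⁻¹·mol.
  So kat⁻¹ = s·mol⁻¹.
  Hz = s⁻¹.
  Combining: kat⁻¹·Hz = (s·mol⁻¹) · s⁻¹ = mol⁻¹.
Right side:
  Hz = 1/s = s⁻¹ (frequency is cycles per second).
  J = N·m (work = force × distance),
      = kg·m²·s⁻².
  So J⁻¹ = kg⁻¹·m⁻²·s².
  Gy = J/kg (absorbed dose = energy per mass),
      = m²·s⁻².
  kat = mol/s = s⁻¹·mol (catalytic activity).
  So kat⁻¹ = s·mol⁻¹.
  Combining: Hz·kg·J⁻¹·Gy·kat⁻¹ = s⁻¹ · kg · (kg⁻¹·m⁻²·s²) · (m²·s⁻²) · (s·mol⁻¹) = mol⁻¹.
Both reduce to mol⁻¹.

Yes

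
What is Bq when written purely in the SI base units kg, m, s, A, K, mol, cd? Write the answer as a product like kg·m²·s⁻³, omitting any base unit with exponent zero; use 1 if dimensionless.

s⁻¹

Bq = s⁻¹.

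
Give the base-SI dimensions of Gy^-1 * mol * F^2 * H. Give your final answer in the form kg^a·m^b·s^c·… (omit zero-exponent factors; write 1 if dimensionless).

Gy = m²·s⁻².
So Gy⁻¹ = m⁻²·s².
F = kg⁻¹·m⁻²·s⁴·A².
So F² = kg⁻²·m⁻⁴·s⁸·A⁴.
H = kg·m²·s⁻²·A⁻².
Combining: Gy⁻¹·mol·F²·H = (m⁻²·s²) · mol · (kg⁻²·m⁻⁴·s⁸·A⁴) · (kg·m²·s⁻²·A⁻²) = kg⁻¹·m⁻⁴·s⁸·A²·mol.

kg⁻¹·m⁻⁴·s⁸·A²·mol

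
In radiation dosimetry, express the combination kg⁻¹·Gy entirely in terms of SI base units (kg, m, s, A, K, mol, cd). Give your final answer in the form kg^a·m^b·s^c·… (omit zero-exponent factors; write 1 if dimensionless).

kg⁻¹·m²·s⁻²

Gy = J/kg (absorbed dose = energy per mass),
    = m²·s⁻².
Combining: kg⁻¹·Gy = kg⁻¹ · (m²·s⁻²) = kg⁻¹·m²·s⁻².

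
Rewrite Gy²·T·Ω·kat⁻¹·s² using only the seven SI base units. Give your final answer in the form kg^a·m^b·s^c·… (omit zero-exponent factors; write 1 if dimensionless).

kg²·m⁶·s⁻⁶·A⁻³·mol⁻¹

Gy = J/kg (absorbed dose = energy per mass),
    = m²·s⁻².
So Gy² = m⁴·s⁻⁴.
T = Wb/m² (flux density = flux per area),
    = kg·s⁻²·A⁻¹.
Ω = V/A (resistance = voltage per current),
    = kg·m²·s⁻³·A⁻².
kat = mol/s = s⁻¹·mol (catalytic activity).
So kat⁻¹ = s·mol⁻¹.
Combining: Gy²·T·Ω·kat⁻¹·s² = (m⁴·s⁻⁴) · (kg·s⁻²·A⁻¹) · (kg·m²·s⁻³·A⁻²) · (s·mol⁻¹) · s² = kg²·m⁶·s⁻⁶·A⁻³·mol⁻¹.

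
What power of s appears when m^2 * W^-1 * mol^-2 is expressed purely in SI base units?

W = J/s (power = energy per time),
    = kg·m²·s⁻³.
So W⁻¹ = kg⁻¹·m⁻²·s³.
Combining: m²·W⁻¹·mol⁻² = m² · (kg⁻¹·m⁻²·s³) · mol⁻² = kg⁻¹·s³·mol⁻².
The exponent of s is 3.

3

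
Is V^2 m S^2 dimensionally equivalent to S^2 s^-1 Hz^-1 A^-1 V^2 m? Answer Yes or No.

Left side:
  V = W/A (potential = power per current),
      = kg·m²·s⁻³·A⁻¹.
  So V² = kg²·m⁴·s⁻⁶·A⁻².
  S = 1/Ω (conductance is reciprocal resistance),
      = kg⁻¹·m⁻²·s³·A².
  So S² = kg⁻²·m⁻⁴·s⁶·A⁴.
  Combining: V²·m·S² = (kg²·m⁴·s⁻⁶·A⁻²) · m · (kg⁻²·m⁻⁴·s⁶·A⁴) = m·A².
Right side:
  S = 1/Ω (conductance is reciprocal resistance),
      = kg⁻¹·m⁻²·s³·A².
  So S² = kg⁻²·m⁻⁴·s⁶·A⁴.
  Hz = 1/s = s⁻¹ (frequency is cycles per second).
  So Hz⁻¹ = s.
  V = W/A (potential = power per current),
      = kg·m²·s⁻³·A⁻¹.
  So V² = kg²·m⁴·s⁻⁶·A⁻².
  Combining: S²·s⁻¹·Hz⁻¹·A⁻¹·V²·m = (kg⁻²·m⁻⁴·s⁶·A⁴) · s⁻¹ · s · A⁻¹ · (kg²·m⁴·s⁻⁶·A⁻²) · m = m·A.
Left is m·A²; right is m·A — different.

No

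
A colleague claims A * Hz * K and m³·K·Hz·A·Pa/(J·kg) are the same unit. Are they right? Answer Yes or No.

No

Left side:
  Hz = 1/s = s⁻¹ (frequency is cycles per second).
  Combining: A·Hz·K = A · s⁻¹ · K = s⁻¹·A·K.
Right side:
  J = kg·m²·s⁻².
  So J⁻¹ = kg⁻¹·m⁻²·s².
  Hz = s⁻¹.
  Pa = kg·m⁻¹·s⁻².
  Combining: m³·J⁻¹·K·Hz·A·Pa·kg⁻¹ = m³ · (kg⁻¹·m⁻²·s²) · K · s⁻¹ · A · (kg·m⁻¹·s⁻²) · kg⁻¹ = kg⁻¹·s⁻¹·A·K.
Left is s⁻¹·A·K; right is kg⁻¹·s⁻¹·A·K — different.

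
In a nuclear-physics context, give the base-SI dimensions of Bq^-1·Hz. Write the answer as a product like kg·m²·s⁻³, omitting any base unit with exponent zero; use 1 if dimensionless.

1

Bq = s⁻¹.
So Bq⁻¹ = s.
Hz = s⁻¹.
Combining: Bq⁻¹·Hz = s · s⁻¹ = 1.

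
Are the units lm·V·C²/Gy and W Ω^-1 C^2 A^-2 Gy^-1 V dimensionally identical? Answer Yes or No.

Left side:
  lm = cd.
  V = kg·m²·s⁻³·A⁻¹.
  Gy = m²·s⁻².
  So Gy⁻¹ = m⁻²·s².
  C = s·A.
  So C² = s²·A².
  Combining: lm·V·Gy⁻¹·C² = cd · (kg·m²·s⁻³·A⁻¹) · (m⁻²·s²) · (s²·A²) = kg·s·A·cd.
Right side:
  W = J/s (power = energy per time),
      = kg·m²·s⁻³.
  Ω = V/A (resistance = voltage per current),
      = kg·m²·s⁻³·A⁻².
  So Ω⁻¹ = kg⁻¹·m⁻²·s³·A².
  C = A·s = s·A (charge = current × time).
  So C² = s²·A².
  Gy = J/kg (absorbed dose = energy per mass),
      = m²·s⁻².
  So Gy⁻¹ = m⁻²·s².
  V = W/A (potential = power per current),
      = kg·m²·s⁻³·A⁻¹.
  Combining: W·Ω⁻¹·C²·A⁻²·Gy⁻¹·V = (kg·m²·s⁻³) · (kg⁻¹·m⁻²·s³·A²) · (s²·A²) · A⁻² · (m⁻²·s²) · (kg·m²·s⁻³·A⁻¹) = kg·s·A.
Left is kg·s·A·cd; right is kg·s·A — different.

No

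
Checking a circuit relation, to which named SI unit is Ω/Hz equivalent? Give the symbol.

H

Ω = kg·m²·s⁻³·A⁻².
Hz = s⁻¹.
So Hz⁻¹ = s.
Combining: Ω·Hz⁻¹ = (kg·m²·s⁻³·A⁻²) · s = kg·m²·s⁻²·A⁻².
kg·m²·s⁻²·A⁻² is the base-SI form of the henry.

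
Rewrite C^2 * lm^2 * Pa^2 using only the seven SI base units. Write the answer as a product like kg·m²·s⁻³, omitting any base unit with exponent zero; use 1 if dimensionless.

kg²·m⁻²·s⁻²·A²·cd²

C = A·s = s·A (charge = current × time).
So C² = s²·A².
lm = cd·sr = cd (luminous flux; sr is dimensionless).
So lm² = cd².
Pa = N/m² (pressure = force per area),
    = kg·m⁻¹·s⁻².
So Pa² = kg²·m⁻²·s⁻⁴.
Combining: C²·lm²·Pa² = (s²·A²) · cd² · (kg²·m⁻²·s⁻⁴) = kg²·m⁻²·s⁻²·A²·cd².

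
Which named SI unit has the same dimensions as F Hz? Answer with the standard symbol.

S

F = C/V (capacitance = charge per voltage),
    = A·s/(kg·m²·s⁻³·A⁻¹) (substituting C and V),
    = kg⁻¹·m⁻²·s⁴·A².
Hz = 1/s = s⁻¹ (frequency is cycles per second).
Combining: F·Hz = (kg⁻¹·m⁻²·s⁴·A²) · s⁻¹ = kg⁻¹·m⁻²·s³·A².
kg⁻¹·m⁻²·s³·A² is the base-SI form of the siemens.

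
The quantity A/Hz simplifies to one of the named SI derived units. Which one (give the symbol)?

C

Hz = s⁻¹.
So Hz⁻¹ = s.
Combining: A·Hz⁻¹ = A · s = s·A.
s·A is the base-SI form of the coulomb.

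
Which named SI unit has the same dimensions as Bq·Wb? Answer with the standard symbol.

Bq = s⁻¹.
Wb = kg·m²·s⁻²·A⁻¹.
Combining: Bq·Wb = s⁻¹ · (kg·m²·s⁻²·A⁻¹) = kg·m²·s⁻³·A⁻¹.
kg·m²·s⁻³·A⁻¹ is the base-SI form of the volt.

V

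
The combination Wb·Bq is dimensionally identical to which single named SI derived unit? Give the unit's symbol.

V

Wb = V·s (flux: a volt is a weber per second),
    = kg·m²·s⁻²·A⁻¹.
Bq = 1/s = s⁻¹ (activity is decays per second).
Combining: Wb·Bq = (kg·m²·s⁻²·A⁻¹) · s⁻¹ = kg·m²·s⁻³·A⁻¹.
kg·m²·s⁻³·A⁻¹ is the base-SI form of the volt.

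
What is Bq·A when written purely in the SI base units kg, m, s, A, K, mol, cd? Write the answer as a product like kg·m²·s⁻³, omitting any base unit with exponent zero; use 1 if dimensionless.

s⁻¹·A

Bq = s⁻¹.
Combining: Bq·A = s⁻¹ · A = s⁻¹·A.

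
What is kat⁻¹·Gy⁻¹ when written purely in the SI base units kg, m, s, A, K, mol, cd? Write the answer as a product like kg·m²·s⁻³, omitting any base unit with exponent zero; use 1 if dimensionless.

m⁻²·s³·mol⁻¹

kat = mol/s = s⁻¹·mol (catalytic activity).
So kat⁻¹ = s·mol⁻¹.
Gy = J/kg (absorbed dose = energy per mass),
    = m²·s⁻².
So Gy⁻¹ = m⁻²·s².
Combining: kat⁻¹·Gy⁻¹ = (s·mol⁻¹) · (m⁻²·s²) = m⁻²·s³·mol⁻¹.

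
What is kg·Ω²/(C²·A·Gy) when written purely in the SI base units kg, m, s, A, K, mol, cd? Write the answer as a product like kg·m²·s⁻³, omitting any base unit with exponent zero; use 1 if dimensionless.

kg³·m²·s⁻⁶·A⁻⁷

C = A·s = s·A (charge = current × time).
So C⁻² = s⁻²·A⁻².
Ω = V/A (resistance = voltage per current),
    = kg·m²·s⁻³·A⁻².
So Ω² = kg²·m⁴·s⁻⁶·A⁻⁴.
Gy = J/kg (absorbed dose = energy per mass),
    = m²·s⁻².
So Gy⁻¹ = m⁻²·s².
Combining: kg·C⁻²·Ω²·A⁻¹·Gy⁻¹ = kg · (s⁻²·A⁻²) · (kg²·m⁴·s⁻⁶·A⁻⁴) · A⁻¹ · (m⁻²·s²) = kg³·m²·s⁻⁶·A⁻⁷.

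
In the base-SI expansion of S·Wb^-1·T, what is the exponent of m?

-4

S = kg⁻¹·m⁻²·s³·A².
Wb = kg·m²·s⁻²·A⁻¹.
So Wb⁻¹ = kg⁻¹·m⁻²·s²·A.
T = kg·s⁻²·A⁻¹.
Combining: S·Wb⁻¹·T = (kg⁻¹·m⁻²·s³·A²) · (kg⁻¹·m⁻²·s²·A) · (kg·s⁻²·A⁻¹) = kg⁻¹·m⁻⁴·s³·A².
The exponent of m is -4.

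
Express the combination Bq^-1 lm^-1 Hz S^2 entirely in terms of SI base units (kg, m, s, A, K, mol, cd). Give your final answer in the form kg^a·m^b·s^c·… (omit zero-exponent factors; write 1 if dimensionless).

Bq = 1/s = s⁻¹ (activity is decays per second).
So Bq⁻¹ = s.
lm = cd·sr = cd (luminous flux; sr is dimensionless).
So lm⁻¹ = cd⁻¹.
Hz = 1/s = s⁻¹ (frequency is cycles per second).
S = 1/Ω (conductance is reciprocal resistance),
    = kg⁻¹·m⁻²·s³·A².
So S² = kg⁻²·m⁻⁴·s⁶·A⁴.
Combining: Bq⁻¹·lm⁻¹·Hz·S² = s · cd⁻¹ · s⁻¹ · (kg⁻²·m⁻⁴·s⁶·A⁴) = kg⁻²·m⁻⁴·s⁶·A⁴·cd⁻¹.

kg⁻²·m⁻⁴·s⁶·A⁴·cd⁻¹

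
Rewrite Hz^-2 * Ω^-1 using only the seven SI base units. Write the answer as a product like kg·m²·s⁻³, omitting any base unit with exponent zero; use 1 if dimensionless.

Hz = s⁻¹.
So Hz⁻² = s².
Ω = kg·m²·s⁻³·A⁻².
So Ω⁻¹ = kg⁻¹·m⁻²·s³·A².
Combining: Hz⁻²·Ω⁻¹ = s² · (kg⁻¹·m⁻²·s³·A²) = kg⁻¹·m⁻²·s⁵·A².

kg⁻¹·m⁻²·s⁵·A²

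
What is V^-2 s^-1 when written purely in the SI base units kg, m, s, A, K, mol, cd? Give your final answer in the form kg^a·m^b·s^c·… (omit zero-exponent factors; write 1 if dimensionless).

kg⁻²·m⁻⁴·s⁵·A²

V = kg·m²·s⁻³·A⁻¹.
So V⁻² = kg⁻²·m⁻⁴·s⁶·A².
Combining: V⁻²·s⁻¹ = (kg⁻²·m⁻⁴·s⁶·A²) · s⁻¹ = kg⁻²·m⁻⁴·s⁵·A².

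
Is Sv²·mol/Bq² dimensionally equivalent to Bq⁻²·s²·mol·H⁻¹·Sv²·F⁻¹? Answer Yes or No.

Yes

Left side:
  Sv = J/kg (equivalent dose = energy per mass),
      = m²·s⁻².
  So Sv² = m⁴·s⁻⁴.
  Bq = 1/s = s⁻¹ (activity is decays per second).
  So Bq⁻² = s².
  Combining: Sv²·mol·Bq⁻² = (m⁴·s⁻⁴) · mol · s² = m⁴·s⁻²·mol.
Right side:
  Bq = s⁻¹.
  So Bq⁻² = s².
  H = kg·m²·s⁻²·A⁻².
  So H⁻¹ = kg⁻¹·m⁻²·s²·A².
  Sv = m²·s⁻².
  So Sv² = m⁴·s⁻⁴.
  F = kg⁻¹·m⁻²·s⁴·A².
  So F⁻¹ = kg·m²·s⁻⁴·A⁻².
  Combining: Bq⁻²·s²·mol·H⁻¹·Sv²·F⁻¹ = s² · s² · mol · (kg⁻¹·m⁻²·s²·A²) · (m⁴·s⁻⁴) · (kg·m²·s⁻⁴·A⁻²) = m⁴·s⁻²·mol.
Both reduce to m⁴·s⁻²·mol.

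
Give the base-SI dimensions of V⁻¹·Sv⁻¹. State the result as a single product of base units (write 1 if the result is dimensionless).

V = W/A (potential = power per current),
    = kg·m²·s⁻³·A⁻¹.
So V⁻¹ = kg⁻¹·m⁻²·s³·A.
Sv = J/kg (equivalent dose = energy per mass),
    = m²·s⁻².
So Sv⁻¹ = m⁻²·s².
Combining: V⁻¹·Sv⁻¹ = (kg⁻¹·m⁻²·s³·A) · (m⁻²·s²) = kg⁻¹·m⁻⁴·s⁵·A.

kg⁻¹·m⁻⁴·s⁵·A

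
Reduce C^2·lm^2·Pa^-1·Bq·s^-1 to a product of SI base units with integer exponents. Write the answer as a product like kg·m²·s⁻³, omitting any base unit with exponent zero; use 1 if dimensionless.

C = A·s = s·A (charge = current × time).
So C² = s²·A².
lm = cd·sr = cd (luminous flux; sr is dimensionless).
So lm² = cd².
Pa = N/m² (pressure = force per area),
    = kg·m⁻¹·s⁻².
So Pa⁻¹ = kg⁻¹·m·s².
Bq = 1/s = s⁻¹ (activity is decays per second).
Combining: C²·lm²·Pa⁻¹·Bq·s⁻¹ = (s²·A²) · cd² · (kg⁻¹·m·s²) · s⁻¹ · s⁻¹ = kg⁻¹·m·s²·A²·cd².

kg⁻¹·m·s²·A²·cd²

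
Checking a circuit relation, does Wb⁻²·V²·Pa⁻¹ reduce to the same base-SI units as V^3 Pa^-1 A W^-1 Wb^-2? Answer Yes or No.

Yes

Left side:
  Wb = kg·m²·s⁻²·A⁻¹.
  So Wb⁻² = kg⁻²·m⁻⁴·s⁴·A².
  V = kg·m²·s⁻³·A⁻¹.
  So V² = kg²·m⁴·s⁻⁶·A⁻².
  Pa = kg·m⁻¹·s⁻².
  So Pa⁻¹ = kg⁻¹·m·s².
  Combining: Wb⁻²·V²·Pa⁻¹ = (kg⁻²·m⁻⁴·s⁴·A²) · (kg²·m⁴·s⁻⁶·A⁻²) · (kg⁻¹·m·s²) = kg⁻¹·m.
Right side:
  V = kg·m²·s⁻³·A⁻¹.
  So V³ = kg³·m⁶·s⁻⁹·A⁻³.
  Pa = kg·m⁻¹·s⁻².
  So Pa⁻¹ = kg⁻¹·m·s².
  W = kg·m²·s⁻³.
  So W⁻¹ = kg⁻¹·m⁻²·s³.
  Wb = kg·m²·s⁻²·A⁻¹.
  So Wb⁻² = kg⁻²·m⁻⁴·s⁴·A².
  Combining: V³·Pa⁻¹·A·W⁻¹·Wb⁻² = (kg³·m⁶·s⁻⁹·A⁻³) · (kg⁻¹·m·s²) · A · (kg⁻¹·m⁻²·s³) · (kg⁻²·m⁻⁴·s⁴·A²) = kg⁻¹·m.
Both reduce to kg⁻¹·m.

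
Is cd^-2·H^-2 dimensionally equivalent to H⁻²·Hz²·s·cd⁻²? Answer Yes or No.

No

Left side:
  H = Wb/A (inductance = flux per current),
      = kg·m²·s⁻²·A⁻².
  So H⁻² = kg⁻²·m⁻⁴·s⁴·A⁴.
  Combining: cd⁻²·H⁻² = cd⁻² · (kg⁻²·m⁻⁴·s⁴·A⁴) = kg⁻²·m⁻⁴·s⁴·A⁴·cd⁻².
Right side:
  H = kg·m²·s⁻²·A⁻².
  So H⁻² = kg⁻²·m⁻⁴·s⁴·A⁴.
  Hz = s⁻¹.
  So Hz² = s⁻².
  Combining: H⁻²·Hz²·s·cd⁻² = (kg⁻²·m⁻⁴·s⁴·A⁴) · s⁻² · s · cd⁻² = kg⁻²·m⁻⁴·s³·A⁴·cd⁻².
Left is kg⁻²·m⁻⁴·s⁴·A⁴·cd⁻²; right is kg⁻²·m⁻⁴·s³·A⁴·cd⁻² — different.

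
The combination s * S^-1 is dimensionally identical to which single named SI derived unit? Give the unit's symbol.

H

S = 1/Ω (conductance is reciprocal resistance),
    = kg⁻¹·m⁻²·s³·A².
So S⁻¹ = kg·m²·s⁻³·A⁻².
Combining: s·S⁻¹ = s · (kg·m²·s⁻³·A⁻²) = kg·m²·s⁻²·A⁻².
kg·m²·s⁻²·A⁻² is the base-SI form of the henry.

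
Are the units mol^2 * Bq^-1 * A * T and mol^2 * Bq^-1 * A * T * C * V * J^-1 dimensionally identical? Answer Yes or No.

Yes

Left side:
  Bq = 1/s = s⁻¹ (activity is decays per second).
  So Bq⁻¹ = s.
  T = Wb/m² (flux density = flux per area),
      = kg·s⁻²·A⁻¹.
  Combining: mol²·Bq⁻¹·A·T = mol² · s · A · (kg·s⁻²·A⁻¹) = kg·s⁻¹·mol².
Right side:
  Bq = 1/s = s⁻¹ (activity is decays per second).
  So Bq⁻¹ = s.
  T = Wb/m² (flux density = flux per area),
      = kg·s⁻²·A⁻¹.
  C = A·s = s·A (charge = current × time).
  V = W/A (potential = power per current),
      = kg·m²·s⁻³·A⁻¹.
  J = N·m (work = force × distance),
      = kg·m²·s⁻².
  So J⁻¹ = kg⁻¹·m⁻²·s².
  Combining: mol²·Bq⁻¹·A·T·C·V·J⁻¹ = mol² · s · A · (kg·s⁻²·A⁻¹) · (s·A) · (kg·m²·s⁻³·A⁻¹) · (kg⁻¹·m⁻²·s²) = kg·s⁻¹·mol².
Both reduce to kg·s⁻¹·mol².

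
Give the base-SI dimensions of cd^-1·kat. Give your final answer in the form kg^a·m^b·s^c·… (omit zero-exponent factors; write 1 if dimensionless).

s⁻¹·mol·cd⁻¹

kat = mol/s = s⁻¹·mol (catalytic activity).
Combining: cd⁻¹·kat = cd⁻¹ · (s⁻¹·mol) = s⁻¹·mol·cd⁻¹.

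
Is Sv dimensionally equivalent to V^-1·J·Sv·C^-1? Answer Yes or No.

Left side:
  Sv = J/kg (equivalent dose = energy per mass),
      = m²·s⁻².
Right side:
  V = W/A (potential = power per current),
      = kg·m²·s⁻³·A⁻¹.
  So V⁻¹ = kg⁻¹·m⁻²·s³·A.
  J = N·m (work = force × distance),
      = kg·m²·s⁻².
  Sv = J/kg (equivalent dose = energy per mass),
      = m²·s⁻².
  C = A·s = s·A (charge = current × time).
  So C⁻¹ = s⁻¹·A⁻¹.
  Combining: V⁻¹·J·Sv·C⁻¹ = (kg⁻¹·m⁻²·s³·A) · (kg·m²·s⁻²) · (m²·s⁻²) · (s⁻¹·A⁻¹) = m²·s⁻².
Both reduce to m²·s⁻².

Yes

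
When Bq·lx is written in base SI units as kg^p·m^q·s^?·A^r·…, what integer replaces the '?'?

Bq = 1/s = s⁻¹ (activity is decays per second).
lx = lm/m² (illuminance = luminous flux per area),
    = m⁻²·cd.
Combining: Bq·lx = s⁻¹ · (m⁻²·cd) = m⁻²·s⁻¹·cd.
The exponent of s is -1.

-1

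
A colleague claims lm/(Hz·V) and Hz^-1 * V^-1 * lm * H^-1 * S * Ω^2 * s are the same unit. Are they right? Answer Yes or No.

Left side:
  Hz = 1/s = s⁻¹ (frequency is cycles per second).
  So Hz⁻¹ = s.
  V = W/A (potential = power per current),
      = kg·m²·s⁻³·A⁻¹.
  So V⁻¹ = kg⁻¹·m⁻²·s³·A.
  lm = cd·sr = cd (luminous flux; sr is dimensionless).
  Combining: Hz⁻¹·V⁻¹·lm = s · (kg⁻¹·m⁻²·s³·A) · cd = kg⁻¹·m⁻²·s⁴·A·cd.
Right side:
  Hz = 1/s = s⁻¹ (frequency is cycles per second).
  So Hz⁻¹ = s.
  V = W/A (potential = power per current),
      = kg·m²·s⁻³·A⁻¹.
  So V⁻¹ = kg⁻¹·m⁻²·s³·A.
  lm = cd·sr = cd (luminous flux; sr is dimensionless).
  H = Wb/A (inductance = flux per current),
      = kg·m²·s⁻²·A⁻².
  So H⁻¹ = kg⁻¹·m⁻²·s²·A².
  S = 1/Ω (conductance is reciprocal resistance),
      = kg⁻¹·m⁻²·s³·A².
  Ω = V/A (resistance = voltage per current),
      = kg·m²·s⁻³·A⁻².
  So Ω² = kg²·m⁴·s⁻⁶·A⁻⁴.
  Combining: Hz⁻¹·V⁻¹·lm·H⁻¹·S·Ω²·s = s · (kg⁻¹·m⁻²·s³·A) · cd · (kg⁻¹·m⁻²·s²·A²) · (kg⁻¹·m⁻²·s³·A²) · (kg²·m⁴·s⁻⁶·A⁻⁴) · s = kg⁻¹·m⁻²·s⁴·A·cd.
Both reduce to kg⁻¹·m⁻²·s⁴·A·cd.

Yes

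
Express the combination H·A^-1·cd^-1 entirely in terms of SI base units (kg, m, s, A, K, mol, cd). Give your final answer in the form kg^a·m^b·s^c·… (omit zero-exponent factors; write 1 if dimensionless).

kg·m²·s⁻²·A⁻³·cd⁻¹

H = Wb/A (inductance = flux per current),
    = kg·m²·s⁻²·A⁻².
Combining: H·A⁻¹·cd⁻¹ = (kg·m²·s⁻²·A⁻²) · A⁻¹ · cd⁻¹ = kg·m²·s⁻²·A⁻³·cd⁻¹.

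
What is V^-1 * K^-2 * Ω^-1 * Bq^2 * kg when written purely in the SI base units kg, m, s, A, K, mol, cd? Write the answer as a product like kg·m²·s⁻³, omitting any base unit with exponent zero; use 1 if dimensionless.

kg⁻¹·m⁻⁴·s⁴·A³·K⁻²

V = kg·m²·s⁻³·A⁻¹.
So V⁻¹ = kg⁻¹·m⁻²·s³·A.
Ω = kg·m²·s⁻³·A⁻².
So Ω⁻¹ = kg⁻¹·m⁻²·s³·A².
Bq = s⁻¹.
So Bq² = s⁻².
Combining: V⁻¹·K⁻²·Ω⁻¹·Bq²·kg = (kg⁻¹·m⁻²·s³·A) · K⁻² · (kg⁻¹·m⁻²·s³·A²) · s⁻² · kg = kg⁻¹·m⁻⁴·s⁴·A³·K⁻².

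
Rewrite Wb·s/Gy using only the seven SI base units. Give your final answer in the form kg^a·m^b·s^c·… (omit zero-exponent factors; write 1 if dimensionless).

kg·s·A⁻¹

Wb = kg·m²·s⁻²·A⁻¹.
Gy = m²·s⁻².
So Gy⁻¹ = m⁻²·s².
Combining: Wb·s·Gy⁻¹ = (kg·m²·s⁻²·A⁻¹) · s · (m⁻²·s²) = kg·s·A⁻¹.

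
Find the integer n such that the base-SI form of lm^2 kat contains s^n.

lm = cd.
So lm² = cd².
kat = s⁻¹·mol.
Combining: lm²·kat = cd² · (s⁻¹·mol) = s⁻¹·mol·cd².
The exponent of s is -1.

-1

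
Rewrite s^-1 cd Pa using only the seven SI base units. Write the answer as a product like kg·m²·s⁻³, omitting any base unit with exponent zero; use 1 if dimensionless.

Pa = kg·m⁻¹·s⁻².
Combining: s⁻¹·cd·Pa = s⁻¹ · cd · (kg·m⁻¹·s⁻²) = kg·m⁻¹·s⁻³·cd.

kg·m⁻¹·s⁻³·cd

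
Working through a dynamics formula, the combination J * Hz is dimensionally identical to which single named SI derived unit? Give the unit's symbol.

J = kg·m²·s⁻².
Hz = s⁻¹.
Combining: J·Hz = (kg·m²·s⁻²) · s⁻¹ = kg·m²·s⁻³.
kg·m²·s⁻³ is the base-SI form of the watt.

W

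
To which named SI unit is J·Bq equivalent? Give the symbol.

J = N·m (work = force × distance),
    = kg·m²·s⁻².
Bq = 1/s = s⁻¹ (activity is decays per second).
Combining: J·Bq = (kg·m²·s⁻²) · s⁻¹ = kg·m²·s⁻³.
kg·m²·s⁻³ is the base-SI form of the watt.

W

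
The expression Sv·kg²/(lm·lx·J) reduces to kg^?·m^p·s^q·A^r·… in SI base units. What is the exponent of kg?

lm = cd.
So lm⁻¹ = cd⁻¹.
lx = m⁻²·cd.
So lx⁻¹ = m²·cd⁻¹.
J = kg·m²·s⁻².
So J⁻¹ = kg⁻¹·m⁻²·s².
Sv = m²·s⁻².
Combining: lm⁻¹·lx⁻¹·J⁻¹·Sv·kg² = cd⁻¹ · (m²·cd⁻¹) · (kg⁻¹·m⁻²·s²) · (m²·s⁻²) · kg² = kg·m²·cd⁻².
The exponent of kg is 1.

1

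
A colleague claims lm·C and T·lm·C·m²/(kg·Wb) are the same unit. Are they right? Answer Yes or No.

No

Left side:
  lm = cd.
  C = s·A.
  Combining: lm·C = cd · (s·A) = s·A·cd.
Right side:
  T = kg·s⁻²·A⁻¹.
  lm = cd.
  C = s·A.
  Wb = kg·m²·s⁻²·A⁻¹.
  So Wb⁻¹ = kg⁻¹·m⁻²·s²·A.
  Combining: T·lm·kg⁻¹·C·m²·Wb⁻¹ = (kg·s⁻²·A⁻¹) · cd · kg⁻¹ · (s·A) · m² · (kg⁻¹·m⁻²·s²·A) = kg⁻¹·s·A·cd.
Left is s·A·cd; right is kg⁻¹·s·A·cd — different.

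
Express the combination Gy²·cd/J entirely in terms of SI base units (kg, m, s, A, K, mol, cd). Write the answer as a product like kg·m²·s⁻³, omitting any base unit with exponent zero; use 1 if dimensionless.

kg⁻¹·m²·s⁻²·cd

Gy = J/kg (absorbed dose = energy per mass),
    = m²·s⁻².
So Gy² = m⁴·s⁻⁴.
J = N·m (work = force × distance),
    = kg·m²·s⁻².
So J⁻¹ = kg⁻¹·m⁻²·s².
Combining: Gy²·cd·J⁻¹ = (m⁴·s⁻⁴) · cd · (kg⁻¹·m⁻²·s²) = kg⁻¹·m²·s⁻²·cd.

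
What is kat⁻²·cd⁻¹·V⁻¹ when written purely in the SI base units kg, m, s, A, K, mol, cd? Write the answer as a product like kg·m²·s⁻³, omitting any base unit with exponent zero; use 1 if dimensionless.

kg⁻¹·m⁻²·s⁵·A·mol⁻²·cd⁻¹

kat = s⁻¹·mol.
So kat⁻² = s²·mol⁻².
V = kg·m²·s⁻³·A⁻¹.
So V⁻¹ = kg⁻¹·m⁻²·s³·A.
Combining: kat⁻²·cd⁻¹·V⁻¹ = (s²·mol⁻²) · cd⁻¹ · (kg⁻¹·m⁻²·s³·A) = kg⁻¹·m⁻²·s⁵·A·mol⁻²·cd⁻¹.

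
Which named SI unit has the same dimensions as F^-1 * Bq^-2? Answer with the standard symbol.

H

F = C/V (capacitance = charge per voltage),
    = A·s/(kg·m²·s⁻³·A⁻¹) (substituting C and V),
    = kg⁻¹·m⁻²·s⁴·A².
So F⁻¹ = kg·m²·s⁻⁴·A⁻².
Bq = 1/s = s⁻¹ (activity is decays per second).
So Bq⁻² = s².
Combining: F⁻¹·Bq⁻² = (kg·m²·s⁻⁴·A⁻²) · s² = kg·m²·s⁻²·A⁻².
kg·m²·s⁻²·A⁻² is the base-SI form of the henry.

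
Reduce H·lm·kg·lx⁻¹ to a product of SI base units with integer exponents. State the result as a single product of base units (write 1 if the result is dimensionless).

H = Wb/A (inductance = flux per current),
    = kg·m²·s⁻²·A⁻².
lm = cd·sr = cd (luminous flux; sr is dimensionless).
lx = lm/m² (illuminance = luminous flux per area),
    = m⁻²·cd.
So lx⁻¹ = m²·cd⁻¹.
Combining: H·lm·kg·lx⁻¹ = (kg·m²·s⁻²·A⁻²) · cd · kg · (m²·cd⁻¹) = kg²·m⁴·s⁻²·A⁻².

kg²·m⁴·s⁻²·A⁻²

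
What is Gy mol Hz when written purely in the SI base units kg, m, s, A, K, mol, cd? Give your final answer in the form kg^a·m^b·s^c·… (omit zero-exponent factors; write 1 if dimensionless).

Gy = m²·s⁻².
Hz = s⁻¹.
Combining: Gy·mol·Hz = (m²·s⁻²) · mol · s⁻¹ = m²·s⁻³·mol.

m²·s⁻³·mol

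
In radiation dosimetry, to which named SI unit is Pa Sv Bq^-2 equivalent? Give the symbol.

Pa = N/m² (pressure = force per area),
    = kg·m⁻¹·s⁻².
Sv = J/kg (equivalent dose = energy per mass),
    = m²·s⁻².
Bq = 1/s = s⁻¹ (activity is decays per second).
So Bq⁻² = s².
Combining: Pa·Sv·Bq⁻² = (kg·m⁻¹·s⁻²) · (m²·s⁻²) · s² = kg·m·s⁻².
kg·m·s⁻² is the base-SI form of the newton.

N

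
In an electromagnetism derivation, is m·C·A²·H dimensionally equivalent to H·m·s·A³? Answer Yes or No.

Yes

Left side:
  C = A·s = s·A (charge = current × time).
  H = Wb/A (inductance = flux per current),
      = kg·m²·s⁻²·A⁻².
  Combining: m·C·A²·H = m · (s·A) · A² · (kg·m²·s⁻²·A⁻²) = kg·m³·s⁻¹·A.
Right side:
  H = Wb/A (inductance = flux per current),
      = kg·m²·s⁻²·A⁻².
  Combining: H·m·s·A³ = (kg·m²·s⁻²·A⁻²) · m · s · A³ = kg·m³·s⁻¹·A.
Both reduce to kg·m³·s⁻¹·A.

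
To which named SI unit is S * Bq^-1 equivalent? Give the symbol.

F

S = kg⁻¹·m⁻²·s³·A².
Bq = s⁻¹.
So Bq⁻¹ = s.
Combining: S·Bq⁻¹ = (kg⁻¹·m⁻²·s³·A²) · s = kg⁻¹·m⁻²·s⁴·A².
kg⁻¹·m⁻²·s⁴·A² is the base-SI form of the farad.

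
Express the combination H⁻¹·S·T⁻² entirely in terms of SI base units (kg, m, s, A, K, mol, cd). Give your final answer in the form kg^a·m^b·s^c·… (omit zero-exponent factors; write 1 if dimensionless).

kg⁻⁴·m⁻⁴·s⁹·A⁶

H = Wb/A (inductance = flux per current),
    = kg·m²·s⁻²·A⁻².
So H⁻¹ = kg⁻¹·m⁻²·s²·A².
S = 1/Ω (conductance is reciprocal resistance),
    = kg⁻¹·m⁻²·s³·A².
T = Wb/m² (flux density = flux per area),
    = kg·s⁻²·A⁻¹.
So T⁻² = kg⁻²·s⁴·A².
Combining: H⁻¹·S·T⁻² = (kg⁻¹·m⁻²·s²·A²) · (kg⁻¹·m⁻²·s³·A²) · (kg⁻²·s⁴·A²) = kg⁻⁴·m⁻⁴·s⁹·A⁶.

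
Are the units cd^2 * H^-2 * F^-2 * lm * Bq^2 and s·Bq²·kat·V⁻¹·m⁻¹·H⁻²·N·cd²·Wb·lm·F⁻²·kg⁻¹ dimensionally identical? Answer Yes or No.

Left side:
  H = kg·m²·s⁻²·A⁻².
  So H⁻² = kg⁻²·m⁻⁴·s⁴·A⁴.
  F = kg⁻¹·m⁻²·s⁴·A².
  So F⁻² = kg²·m⁴·s⁻⁸·A⁻⁴.
  lm = cd.
  Bq = s⁻¹.
  So Bq² = s⁻².
  Combining: cd²·H⁻²·F⁻²·lm·Bq² = cd² · (kg⁻²·m⁻⁴·s⁴·A⁴) · (kg²·m⁴·s⁻⁸·A⁻⁴) · cd · s⁻² = s⁻⁶·cd³.
Right side:
  Bq = 1/s = s⁻¹ (activity is decays per second).
  So Bq² = s⁻².
  kat = mol/s = s⁻¹·mol (catalytic activity).
  V = W/A (potential = power per current),
      = kg·m²·s⁻³·A⁻¹.
  So V⁻¹ = kg⁻¹·m⁻²·s³·A.
  H = Wb/A (inductance = flux per current),
      = kg·m²·s⁻²·A⁻².
  So H⁻² = kg⁻²·m⁻⁴·s⁴·A⁴.
  N = kg·m/s² = kg·m·s⁻² (force = mass × acceleration).
  Wb = V·s (flux: a volt is a weber per second),
      = kg·m²·s⁻²·A⁻¹.
  lm = cd·sr = cd (luminous flux; sr is dimensionless).
  F = C/V (capacitance = charge per voltage),
      = A·s/(kg·m²·s⁻³·A⁻¹) (substituting C and V),
      = kg⁻¹·m⁻²·s⁴·A².
  So F⁻² = kg²·m⁴·s⁻⁸·A⁻⁴.
  Combining: s·Bq²·kat·V⁻¹·m⁻¹·H⁻²·N·cd²·Wb·lm·F⁻²·kg⁻¹ = s · s⁻² · (s⁻¹·mol) · (kg⁻¹·m⁻²·s³·A) · m⁻¹ · (kg⁻²·m⁻⁴·s⁴·A⁴) · (kg·m·s⁻²) · cd² · (kg·m²·s⁻²·A⁻¹) · cd · (kg²·m⁴·s⁻⁸·A⁻⁴) · kg⁻¹ = s⁻⁷·mol·cd³.
Left is s⁻⁶·cd³; right is s⁻⁷·mol·cd³ — different.

No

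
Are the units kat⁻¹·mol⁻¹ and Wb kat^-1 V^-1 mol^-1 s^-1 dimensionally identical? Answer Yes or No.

Left side:
  kat = s⁻¹·mol.
  So kat⁻¹ = s·mol⁻¹.
  Combining: kat⁻¹·mol⁻¹ = (s·mol⁻¹) · mol⁻¹ = s·mol⁻².
Right side:
  Wb = kg·m²·s⁻²·A⁻¹.
  kat = s⁻¹·mol.
  So kat⁻¹ = s·mol⁻¹.
  V = kg·m²·s⁻³·A⁻¹.
  So V⁻¹ = kg⁻¹·m⁻²·s³·A.
  Combining: Wb·kat⁻¹·V⁻¹·mol⁻¹·s⁻¹ = (kg·m²·s⁻²·A⁻¹) · (s·mol⁻¹) · (kg⁻¹·m⁻²·s³·A) · mol⁻¹ · s⁻¹ = s·mol⁻².
Both reduce to s·mol⁻².

Yes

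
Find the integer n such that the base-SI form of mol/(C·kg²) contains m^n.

0

C = s·A.
So C⁻¹ = s⁻¹·A⁻¹.
Combining: mol·C⁻¹·kg⁻² = mol · (s⁻¹·A⁻¹) · kg⁻² = kg⁻²·s⁻¹·A⁻¹·mol.
The exponent of m is 0.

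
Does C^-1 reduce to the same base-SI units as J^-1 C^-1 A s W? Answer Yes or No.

No

Left side:
  C = A·s = s·A (charge = current × time).
  So C⁻¹ = s⁻¹·A⁻¹.
Right side:
  J = N·m (work = force × distance),
      = kg·m²·s⁻².
  So J⁻¹ = kg⁻¹·m⁻²·s².
  C = A·s = s·A (charge = current × time).
  So C⁻¹ = s⁻¹·A⁻¹.
  W = J/s (power = energy per time),
      = kg·m²·s⁻³.
  Combining: J⁻¹·C⁻¹·A·s·W = (kg⁻¹·m⁻²·s²) · (s⁻¹·A⁻¹) · A · s · (kg·m²·s⁻³) = s⁻¹.
Left is s⁻¹·A⁻¹; right is s⁻¹ — different.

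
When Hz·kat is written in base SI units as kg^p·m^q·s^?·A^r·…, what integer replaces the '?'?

-2

Hz = 1/s = s⁻¹ (frequency is cycles per second).
kat = mol/s = s⁻¹·mol (catalytic activity).
Combining: Hz·kat = s⁻¹ · (s⁻¹·mol) = s⁻²·mol.
The exponent of s is -2.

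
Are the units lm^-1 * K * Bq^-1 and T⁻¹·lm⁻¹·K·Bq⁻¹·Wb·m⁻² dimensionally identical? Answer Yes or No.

Yes

Left side:
  lm = cd·sr = cd (luminous flux; sr is dimensionless).
  So lm⁻¹ = cd⁻¹.
  Bq = 1/s = s⁻¹ (activity is decays per second).
  So Bq⁻¹ = s.
  Combining: lm⁻¹·K·Bq⁻¹ = cd⁻¹ · K · s = s·K·cd⁻¹.
Right side:
  T = kg·s⁻²·A⁻¹.
  So T⁻¹ = kg⁻¹·s²·A.
  lm = cd.
  So lm⁻¹ = cd⁻¹.
  Bq = s⁻¹.
  So Bq⁻¹ = s.
  Wb = kg·m²·s⁻²·A⁻¹.
  Combining: T⁻¹·lm⁻¹·K·Bq⁻¹·Wb·m⁻² = (kg⁻¹·s²·A) · cd⁻¹ · K · s · (kg·m²·s⁻²·A⁻¹) · m⁻² = s·K·cd⁻¹.
Both reduce to s·K·cd⁻¹.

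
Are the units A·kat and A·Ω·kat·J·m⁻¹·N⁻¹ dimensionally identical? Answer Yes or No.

Left side:
  kat = s⁻¹·mol.
  Combining: A·kat = A · (s⁻¹·mol) = s⁻¹·A·mol.
Right side:
  Ω = V/A (resistance = voltage per current),
      = kg·m²·s⁻³·A⁻².
  kat = mol/s = s⁻¹·mol (catalytic activity).
  J = N·m (work = force × distance),
      = kg·m²·s⁻².
  N = kg·m/s² = kg·m·s⁻² (force = mass × acceleration).
  So N⁻¹ = kg⁻¹·m⁻¹·s².
  Combining: A·Ω·kat·J·m⁻¹·N⁻¹ = A · (kg·m²·s⁻³·A⁻²) · (s⁻¹·mol) · (kg·m²·s⁻²) · m⁻¹ · (kg⁻¹·m⁻¹·s²) = kg·m²·s⁻⁴·A⁻¹·mol.
Left is s⁻¹·A·mol; right is kg·m²·s⁻⁴·A⁻¹·mol — different.

No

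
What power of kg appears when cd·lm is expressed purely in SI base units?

0

lm = cd·sr = cd (luminous flux; sr is dimensionless).
Combining: cd·lm = cd · cd = cd².
The exponent of kg is 0.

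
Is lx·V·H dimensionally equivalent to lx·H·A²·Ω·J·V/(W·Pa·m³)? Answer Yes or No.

Left side:
  lx = lm/m² (illuminance = luminous flux per area),
      = m⁻²·cd.
  V = W/A (potential = power per current),
      = kg·m²·s⁻³·A⁻¹.
  H = Wb/A (inductance = flux per current),
      = kg·m²·s⁻²·A⁻².
  Combining: lx·V·H = (m⁻²·cd) · (kg·m²·s⁻³·A⁻¹) · (kg·m²·s⁻²·A⁻²) = kg²·m²·s⁻⁵·A⁻³·cd.
Right side:
  W = kg·m²·s⁻³.
  So W⁻¹ = kg⁻¹·m⁻²·s³.
  lx = m⁻²·cd.
  H = kg·m²·s⁻²·A⁻².
  Pa = kg·m⁻¹·s⁻².
  So Pa⁻¹ = kg⁻¹·m·s².
  Ω = kg·m²·s⁻³·A⁻².
  J = kg·m²·s⁻².
  V = kg·m²·s⁻³·A⁻¹.
  Combining: W⁻¹·lx·H·Pa⁻¹·A²·m⁻³·Ω·J·V = (kg⁻¹·m⁻²·s³) · (m⁻²·cd) · (kg·m²·s⁻²·A⁻²) · (kg⁻¹·m·s²) · A² · m⁻³ · (kg·m²·s⁻³·A⁻²) · (kg·m²·s⁻²) · (kg·m²·s⁻³·A⁻¹) = kg²·m²·s⁻⁵·A⁻³·cd.
Both reduce to kg²·m²·s⁻⁵·A⁻³·cd.

Yes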